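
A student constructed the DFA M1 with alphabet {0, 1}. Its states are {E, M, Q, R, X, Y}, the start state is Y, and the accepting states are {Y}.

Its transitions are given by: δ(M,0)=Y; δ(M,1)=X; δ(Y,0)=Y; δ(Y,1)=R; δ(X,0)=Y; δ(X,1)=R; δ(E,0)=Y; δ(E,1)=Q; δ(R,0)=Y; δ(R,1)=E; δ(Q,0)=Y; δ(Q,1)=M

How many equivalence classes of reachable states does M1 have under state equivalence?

2

Every state is reachable, so we keep all 6.
Start with accepting vs non-accepting: {Y} | {E,M,Q,R,X}.
Stable partition: {Y} | {E,M,Q,R,X} — 2 equivalence classes.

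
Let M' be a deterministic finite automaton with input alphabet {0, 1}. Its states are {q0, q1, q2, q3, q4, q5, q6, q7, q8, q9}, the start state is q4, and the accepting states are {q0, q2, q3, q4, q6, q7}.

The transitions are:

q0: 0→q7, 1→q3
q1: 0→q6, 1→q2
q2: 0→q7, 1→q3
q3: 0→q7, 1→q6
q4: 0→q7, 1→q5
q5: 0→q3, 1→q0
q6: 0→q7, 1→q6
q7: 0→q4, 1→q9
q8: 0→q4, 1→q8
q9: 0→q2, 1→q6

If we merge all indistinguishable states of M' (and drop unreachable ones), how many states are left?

Reachable states from the start: {q0,q2,q3,q4,q5,q6,q7,q9}. Unreachable: {q1,q8} — drop them.
Start with accepting vs non-accepting: {q0,q2,q3,q4,q6,q7} | {q5,q9}.
Split {q0,q2,q3,q4,q6,q7} by δ(·,1) → {q0,q2,q3,q6} and {q4,q7}.
No further refinement is possible. Final partition (3 blocks): {q0,q2,q3,q6} | {q5,q9} | {q4,q7}.

3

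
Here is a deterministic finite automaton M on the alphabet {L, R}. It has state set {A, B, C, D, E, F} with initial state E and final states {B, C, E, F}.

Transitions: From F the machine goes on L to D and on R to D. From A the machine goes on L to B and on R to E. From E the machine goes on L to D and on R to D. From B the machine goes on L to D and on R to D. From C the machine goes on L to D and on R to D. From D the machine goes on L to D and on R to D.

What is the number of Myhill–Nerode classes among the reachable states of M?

States {A,B,C,F} cannot be reached from the start state, so discard them.
Initial partition by acceptance: {E} | {D}.
Stable partition: {E} | {D} — 2 equivalence classes.

2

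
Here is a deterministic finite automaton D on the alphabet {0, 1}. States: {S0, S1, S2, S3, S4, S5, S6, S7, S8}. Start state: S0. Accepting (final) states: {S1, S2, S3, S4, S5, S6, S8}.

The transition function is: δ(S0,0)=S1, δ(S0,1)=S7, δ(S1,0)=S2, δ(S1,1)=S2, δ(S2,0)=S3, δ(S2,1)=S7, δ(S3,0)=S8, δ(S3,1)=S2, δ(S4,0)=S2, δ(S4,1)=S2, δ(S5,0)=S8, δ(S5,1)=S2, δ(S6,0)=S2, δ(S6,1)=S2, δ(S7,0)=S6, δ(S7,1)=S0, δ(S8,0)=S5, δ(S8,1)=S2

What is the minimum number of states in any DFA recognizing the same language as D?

4

First remove the unreachable states {S4}; 8 states remain.
Initial partition by acceptance: {S1,S2,S3,S5,S6,S8} | {S0,S7}.
Split {S1,S2,S3,S5,S6,S8} by δ(·,1) → {S1,S3,S5,S6,S8} and {S2}.
Split {S1,S3,S5,S6,S8} by δ(·,0) → {S3,S5,S8} and {S1,S6}.
Stable partition: {S3,S5,S8} | {S0,S7} | {S2} | {S1,S6} — 4 equivalence classes.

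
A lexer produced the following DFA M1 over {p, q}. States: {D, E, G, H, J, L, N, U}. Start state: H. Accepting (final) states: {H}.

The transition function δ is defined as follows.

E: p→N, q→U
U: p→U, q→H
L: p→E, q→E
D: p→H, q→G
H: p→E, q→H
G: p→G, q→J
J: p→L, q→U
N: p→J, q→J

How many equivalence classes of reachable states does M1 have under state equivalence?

First remove the unreachable states {D,G}; 6 states remain.
Initial partition by acceptance: {H} | {E,J,L,N,U}.
Refine {E,J,L,N,U} on symbol q: members go to different blocks, giving {E,J,L,N} and {U}.
Refine {E,J,L,N} on symbol q: members go to different blocks, giving {E,J} and {L,N}.
No further refinement is possible. Final partition (4 blocks): {H} | {E,J} | {U} | {L,N}.

4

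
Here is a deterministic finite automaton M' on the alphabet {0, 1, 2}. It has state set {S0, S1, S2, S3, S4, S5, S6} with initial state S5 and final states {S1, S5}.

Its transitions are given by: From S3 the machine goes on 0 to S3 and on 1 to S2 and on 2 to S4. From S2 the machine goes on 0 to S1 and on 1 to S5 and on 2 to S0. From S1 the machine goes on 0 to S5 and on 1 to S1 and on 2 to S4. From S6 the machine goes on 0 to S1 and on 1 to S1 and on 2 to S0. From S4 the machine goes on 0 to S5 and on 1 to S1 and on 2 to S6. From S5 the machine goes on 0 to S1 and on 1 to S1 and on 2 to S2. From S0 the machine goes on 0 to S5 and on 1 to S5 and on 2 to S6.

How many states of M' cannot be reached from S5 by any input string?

1

BFS from S5 reaches {S0, S1, S2, S4, S5, S6}; the 1 state(s) S3 are never visited.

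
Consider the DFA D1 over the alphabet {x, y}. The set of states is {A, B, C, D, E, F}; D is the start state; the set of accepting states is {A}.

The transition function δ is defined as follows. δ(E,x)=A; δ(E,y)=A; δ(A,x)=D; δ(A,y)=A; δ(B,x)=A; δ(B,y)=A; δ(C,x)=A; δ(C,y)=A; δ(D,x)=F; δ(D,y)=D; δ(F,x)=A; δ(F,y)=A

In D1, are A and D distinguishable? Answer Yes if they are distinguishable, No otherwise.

Reachable states from the start: {A,D,F}. Unreachable: {B,C,E} — drop them.
Start with accepting vs non-accepting: {A} | {D,F}.
Split {D,F} by δ(·,x) → {D} and {F}.
Stable partition: {A} | {D} | {F} — 3 equivalence classes.
A and D end up in different blocks, so they are distinguishable. For instance, the string 'ε' is accepted from only A.

Yes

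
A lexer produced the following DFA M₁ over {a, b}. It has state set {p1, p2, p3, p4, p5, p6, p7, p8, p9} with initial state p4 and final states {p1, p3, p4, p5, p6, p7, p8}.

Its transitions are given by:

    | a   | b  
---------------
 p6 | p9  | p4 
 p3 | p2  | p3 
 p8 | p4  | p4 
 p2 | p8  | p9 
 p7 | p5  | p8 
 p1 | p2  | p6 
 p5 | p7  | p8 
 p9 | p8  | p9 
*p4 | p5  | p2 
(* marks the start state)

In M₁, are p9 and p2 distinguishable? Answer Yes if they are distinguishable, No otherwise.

No

States {p1,p3,p6} cannot be reached from the start state, so discard them.
P0 = {p4,p5,p7,p8} | {p2,p9}.
Split {p4,p5,p7,p8} by δ(·,b) → {p5,p7,p8} and {p4}.
On input a, block {p5,p7,p8} splits into {p5,p7} and {p8}.
Stable partition: {p5,p7} | {p2,p9} | {p4} | {p8} — 4 equivalence classes.
p9 and p2 lie in the same block of the stable partition, so they are equivalent — no string distinguishes them.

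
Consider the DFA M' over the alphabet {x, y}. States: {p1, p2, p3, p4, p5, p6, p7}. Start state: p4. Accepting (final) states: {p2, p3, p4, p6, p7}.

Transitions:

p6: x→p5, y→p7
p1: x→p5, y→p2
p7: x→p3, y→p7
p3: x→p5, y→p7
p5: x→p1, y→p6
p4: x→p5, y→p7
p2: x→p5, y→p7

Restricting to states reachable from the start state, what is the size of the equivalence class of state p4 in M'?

All states are reachable from the start state.
Start with accepting vs non-accepting: {p2,p3,p4,p6,p7} | {p1,p5}.
Refine {p2,p3,p4,p6,p7} on symbol x: members go to different blocks, giving {p2,p3,p4,p6} and {p7}.
No further refinement is possible. Final partition (3 blocks): {p2,p3,p4,p6} | {p1,p5} | {p7}.
State p4 belongs to the block {p2,p3,p4,p6}, which has 4 states.

4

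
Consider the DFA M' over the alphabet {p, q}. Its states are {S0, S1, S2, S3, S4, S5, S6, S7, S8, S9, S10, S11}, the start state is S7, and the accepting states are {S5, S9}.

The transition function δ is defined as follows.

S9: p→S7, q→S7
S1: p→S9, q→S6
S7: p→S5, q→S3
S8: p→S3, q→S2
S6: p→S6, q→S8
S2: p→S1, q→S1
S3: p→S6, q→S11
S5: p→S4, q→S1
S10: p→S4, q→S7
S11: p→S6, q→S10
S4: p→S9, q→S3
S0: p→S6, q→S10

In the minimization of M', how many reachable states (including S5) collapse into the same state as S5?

States {S0} cannot be reached from the start state, so discard them.
Initial partition by acceptance: {S5,S9} | {S1,S2,S3,S4,S6,S7,S8,S10,S11}.
Refine {S1,S2,S3,S4,S6,S7,S8,S10,S11} on symbol p: members go to different blocks, giving {S2,S3,S6,S8,S10,S11} and {S1,S4,S7}.
On input p, block {S2,S3,S6,S8,S10,S11} splits into {S3,S6,S8,S11} and {S2,S10}.
Refine {S3,S6,S8,S11} on symbol q: members go to different blocks, giving {S3,S6} and {S8,S11}.
No further refinement is possible. Final partition (5 blocks): {S5,S9} | {S3,S6} | {S1,S4,S7} | {S2,S10} | {S8,S11}.
The equivalence class containing S5 is {S5,S9}, of size 2.

2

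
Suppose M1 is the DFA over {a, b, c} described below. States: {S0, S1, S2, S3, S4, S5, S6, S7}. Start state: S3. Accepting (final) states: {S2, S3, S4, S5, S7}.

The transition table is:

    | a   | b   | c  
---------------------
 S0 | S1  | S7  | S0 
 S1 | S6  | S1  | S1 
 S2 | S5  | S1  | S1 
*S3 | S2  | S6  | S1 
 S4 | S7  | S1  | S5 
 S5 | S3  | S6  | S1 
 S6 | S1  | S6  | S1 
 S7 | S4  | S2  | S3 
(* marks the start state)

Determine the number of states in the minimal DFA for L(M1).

Reachable states from the start: {S1,S2,S3,S5,S6}. Unreachable: {S0,S4,S7} — drop them.
P0 = {S2,S3,S5} | {S1,S6}.
Stable partition: {S2,S3,S5} | {S1,S6} — 2 equivalence classes.

2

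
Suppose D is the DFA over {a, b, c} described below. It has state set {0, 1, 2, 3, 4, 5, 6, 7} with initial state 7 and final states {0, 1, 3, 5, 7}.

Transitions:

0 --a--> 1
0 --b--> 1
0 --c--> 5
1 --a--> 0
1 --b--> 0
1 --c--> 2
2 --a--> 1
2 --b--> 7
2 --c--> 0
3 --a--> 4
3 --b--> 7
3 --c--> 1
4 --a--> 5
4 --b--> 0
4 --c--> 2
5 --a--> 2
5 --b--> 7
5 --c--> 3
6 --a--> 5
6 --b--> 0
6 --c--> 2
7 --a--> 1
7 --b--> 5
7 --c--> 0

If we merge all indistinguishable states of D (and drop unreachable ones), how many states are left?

First remove the unreachable states {6}; 7 states remain.
Start with accepting vs non-accepting: {0,1,3,5,7} | {2,4}.
Split {0,1,3,5,7} by δ(·,a) → {0,1,7} and {3,5}.
On input b, block {0,1,7} splits into {0,1} and {7}.
Refine {0,1} on symbol c: members go to different blocks, giving {0} and {1}.
On input a, block {2,4} splits into {2} and {4}.
On input a, block {3,5} splits into {3} and {5}.
The partition is now stable with 7 blocks: {0} | {2} | {3} | {7} | {1} | {4} | {5}.

7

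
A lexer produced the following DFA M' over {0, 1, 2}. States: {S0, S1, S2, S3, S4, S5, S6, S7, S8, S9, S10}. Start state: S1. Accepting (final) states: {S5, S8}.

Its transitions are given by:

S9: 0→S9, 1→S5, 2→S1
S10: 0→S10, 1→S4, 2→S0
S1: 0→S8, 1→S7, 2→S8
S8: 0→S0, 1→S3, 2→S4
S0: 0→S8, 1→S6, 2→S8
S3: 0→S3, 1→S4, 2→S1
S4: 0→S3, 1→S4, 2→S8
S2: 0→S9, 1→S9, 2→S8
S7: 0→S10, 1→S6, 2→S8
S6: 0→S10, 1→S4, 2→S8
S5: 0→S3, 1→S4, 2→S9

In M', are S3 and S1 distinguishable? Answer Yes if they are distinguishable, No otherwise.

Yes

Reachable states from the start: {S0,S1,S3,S4,S6,S7,S8,S10}. Unreachable: {S2,S5,S9} — drop them.
P0 = {S8} | {S0,S1,S3,S4,S6,S7,S10}.
On input 0, block {S0,S1,S3,S4,S6,S7,S10} splits into {S3,S4,S6,S7,S10} and {S0,S1}.
Split {S3,S4,S6,S7,S10} by δ(·,2) → {S4,S6,S7} and {S3,S10}.
No further refinement is possible. Final partition (4 blocks): {S8} | {S4,S6,S7} | {S0,S1} | {S3,S10}.
S3 and S1 end up in different blocks, so they are distinguishable. For instance, the string '0' is accepted from only S1.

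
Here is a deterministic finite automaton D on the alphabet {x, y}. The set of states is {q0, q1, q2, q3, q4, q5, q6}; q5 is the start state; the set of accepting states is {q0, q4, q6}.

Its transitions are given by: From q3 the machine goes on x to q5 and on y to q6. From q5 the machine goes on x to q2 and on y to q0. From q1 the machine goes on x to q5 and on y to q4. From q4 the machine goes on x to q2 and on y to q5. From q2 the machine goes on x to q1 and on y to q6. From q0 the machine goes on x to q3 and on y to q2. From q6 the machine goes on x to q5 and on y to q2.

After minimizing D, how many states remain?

2

Start with accepting vs non-accepting: {q0,q4,q6} | {q1,q2,q3,q5}.
Stable partition: {q0,q4,q6} | {q1,q2,q3,q5} — 2 equivalence classes.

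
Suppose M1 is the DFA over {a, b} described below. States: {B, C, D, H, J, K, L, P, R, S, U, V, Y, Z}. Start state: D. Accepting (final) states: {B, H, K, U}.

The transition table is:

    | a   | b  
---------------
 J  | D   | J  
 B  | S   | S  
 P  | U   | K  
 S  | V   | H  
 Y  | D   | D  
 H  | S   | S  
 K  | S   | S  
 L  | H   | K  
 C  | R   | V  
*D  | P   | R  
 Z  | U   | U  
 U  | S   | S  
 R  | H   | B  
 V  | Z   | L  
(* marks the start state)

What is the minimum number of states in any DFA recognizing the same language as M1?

States {C,J,Y} cannot be reached from the start state, so discard them.
Initial partition by acceptance: {B,H,K,U} | {D,L,P,R,S,V,Z}.
Refine {D,L,P,R,S,V,Z} on symbol a: members go to different blocks, giving {L,P,R,Z} and {D,S,V}.
Split {D,S,V} by δ(·,a) → {D,V} and {S}.
No further refinement is possible. Final partition (4 blocks): {B,H,K,U} | {L,P,R,Z} | {D,V} | {S}.

4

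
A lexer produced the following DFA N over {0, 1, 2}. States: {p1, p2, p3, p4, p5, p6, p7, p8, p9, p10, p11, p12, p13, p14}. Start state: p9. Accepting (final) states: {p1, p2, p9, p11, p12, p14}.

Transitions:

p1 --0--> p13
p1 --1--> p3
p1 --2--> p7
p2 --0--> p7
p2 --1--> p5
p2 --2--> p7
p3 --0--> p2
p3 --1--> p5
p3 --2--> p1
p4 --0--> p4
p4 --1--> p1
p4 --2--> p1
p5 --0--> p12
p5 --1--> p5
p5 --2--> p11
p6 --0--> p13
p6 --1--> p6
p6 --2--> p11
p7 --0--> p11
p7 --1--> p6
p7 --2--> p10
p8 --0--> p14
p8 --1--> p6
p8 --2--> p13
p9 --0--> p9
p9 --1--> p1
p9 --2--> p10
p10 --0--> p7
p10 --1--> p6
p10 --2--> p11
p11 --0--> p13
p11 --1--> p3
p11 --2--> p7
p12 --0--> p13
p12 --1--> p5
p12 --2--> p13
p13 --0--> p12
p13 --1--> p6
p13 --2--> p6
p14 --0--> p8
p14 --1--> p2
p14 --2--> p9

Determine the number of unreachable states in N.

No path from p9 leads to p4, p8, p14; the other 11 states are all reachable.

3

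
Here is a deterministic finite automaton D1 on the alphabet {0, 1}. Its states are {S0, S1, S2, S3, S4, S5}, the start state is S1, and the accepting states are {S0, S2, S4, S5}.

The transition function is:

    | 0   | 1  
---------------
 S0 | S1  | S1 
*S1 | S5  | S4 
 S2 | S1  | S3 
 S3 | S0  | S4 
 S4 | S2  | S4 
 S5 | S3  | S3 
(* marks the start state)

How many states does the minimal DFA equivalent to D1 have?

3

All states are reachable from the start state.
Initial partition by acceptance: {S0,S2,S4,S5} | {S1,S3}.
Split {S0,S2,S4,S5} by δ(·,0) → {S0,S2,S5} and {S4}.
The partition is now stable with 3 blocks: {S0,S2,S5} | {S1,S3} | {S4}.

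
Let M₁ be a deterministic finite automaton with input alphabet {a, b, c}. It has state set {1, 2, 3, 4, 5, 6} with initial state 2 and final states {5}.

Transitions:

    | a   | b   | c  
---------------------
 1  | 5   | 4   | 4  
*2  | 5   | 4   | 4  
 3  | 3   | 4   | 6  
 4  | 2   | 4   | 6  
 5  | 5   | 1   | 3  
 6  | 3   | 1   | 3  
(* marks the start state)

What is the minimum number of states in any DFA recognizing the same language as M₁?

Every state is reachable, so we keep all 6.
P0 = {5} | {1,2,3,4,6}.
Split {1,2,3,4,6} by δ(·,a) → {3,4,6} and {1,2}.
Split {3,4,6} by δ(·,a) → {3,6} and {4}.
Split {3,6} by δ(·,b) → {3} and {6}.
Stable partition: {5} | {3} | {1,2} | {4} | {6} — 5 equivalence classes.

5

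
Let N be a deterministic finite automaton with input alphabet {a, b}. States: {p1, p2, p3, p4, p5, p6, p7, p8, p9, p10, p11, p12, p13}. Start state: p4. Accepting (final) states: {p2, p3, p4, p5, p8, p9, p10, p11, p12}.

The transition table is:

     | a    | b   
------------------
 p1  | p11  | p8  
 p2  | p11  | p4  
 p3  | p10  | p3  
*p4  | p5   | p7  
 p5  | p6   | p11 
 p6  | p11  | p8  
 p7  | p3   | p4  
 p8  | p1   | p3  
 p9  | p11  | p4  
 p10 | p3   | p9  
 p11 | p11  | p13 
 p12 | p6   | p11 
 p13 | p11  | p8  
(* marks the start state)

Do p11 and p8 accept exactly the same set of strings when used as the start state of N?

No

First remove the unreachable states {p2,p12}; 11 states remain.
P0 = {p3,p4,p5,p8,p9,p10,p11} | {p1,p6,p7,p13}.
Split {p3,p4,p5,p8,p9,p10,p11} by δ(·,a) → {p3,p4,p9,p10,p11} and {p5,p8}.
Split {p3,p4,p9,p10,p11} by δ(·,a) → {p3,p9,p10,p11} and {p4}.
Split {p3,p9,p10,p11} by δ(·,b) → {p3,p10} and {p9} and {p11}.
Split {p3,p10} by δ(·,b) → {p3} and {p10}.
On input a, block {p1,p6,p7,p13} splits into {p1,p6,p13} and {p7}.
Refine {p5,p8} on symbol b: members go to different blocks, giving {p5} and {p8}.
No further refinement is possible. Final partition (9 blocks): {p3} | {p1,p6,p13} | {p5} | {p4} | {p9} | {p11} | {p10} | {p7} | {p8}.
p11 and p8 end up in different blocks, so they are distinguishable. For instance, the string 'a' is accepted from only p11.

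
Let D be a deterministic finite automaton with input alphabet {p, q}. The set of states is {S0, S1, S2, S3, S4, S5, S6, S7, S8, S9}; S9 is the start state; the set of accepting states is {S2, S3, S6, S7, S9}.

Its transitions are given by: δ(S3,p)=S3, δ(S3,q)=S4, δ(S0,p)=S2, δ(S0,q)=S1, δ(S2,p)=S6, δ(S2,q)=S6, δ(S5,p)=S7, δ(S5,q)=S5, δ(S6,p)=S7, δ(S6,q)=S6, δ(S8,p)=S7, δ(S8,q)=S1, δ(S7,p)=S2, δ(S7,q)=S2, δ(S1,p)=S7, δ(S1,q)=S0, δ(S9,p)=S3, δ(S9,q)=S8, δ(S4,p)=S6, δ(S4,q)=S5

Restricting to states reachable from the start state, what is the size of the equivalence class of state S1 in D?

Start with accepting vs non-accepting: {S2,S3,S6,S7,S9} | {S0,S1,S4,S5,S8}.
Split {S2,S3,S6,S7,S9} by δ(·,q) → {S2,S6,S7} and {S3,S9}.
The partition is now stable with 3 blocks: {S2,S6,S7} | {S0,S1,S4,S5,S8} | {S3,S9}.
The equivalence class containing S1 is {S0,S1,S4,S5,S8}, of size 5.

5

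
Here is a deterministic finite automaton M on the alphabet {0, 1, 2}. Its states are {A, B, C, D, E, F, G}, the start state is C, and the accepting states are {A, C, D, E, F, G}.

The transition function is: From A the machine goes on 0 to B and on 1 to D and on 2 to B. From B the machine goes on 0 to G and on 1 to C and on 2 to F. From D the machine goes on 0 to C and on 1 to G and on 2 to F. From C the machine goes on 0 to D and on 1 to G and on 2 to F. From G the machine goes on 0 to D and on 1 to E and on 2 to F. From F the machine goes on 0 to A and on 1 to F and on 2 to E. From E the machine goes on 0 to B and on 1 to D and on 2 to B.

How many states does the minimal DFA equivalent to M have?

Start with accepting vs non-accepting: {A,C,D,E,F,G} | {B}.
On input 0, block {A,C,D,E,F,G} splits into {C,D,F,G} and {A,E}.
Split {C,D,F,G} by δ(·,0) → {C,D,G} and {F}.
On input 1, block {C,D,G} splits into {C,D} and {G}.
Stable partition: {C,D} | {B} | {A,E} | {F} | {G} — 5 equivalence classes.

5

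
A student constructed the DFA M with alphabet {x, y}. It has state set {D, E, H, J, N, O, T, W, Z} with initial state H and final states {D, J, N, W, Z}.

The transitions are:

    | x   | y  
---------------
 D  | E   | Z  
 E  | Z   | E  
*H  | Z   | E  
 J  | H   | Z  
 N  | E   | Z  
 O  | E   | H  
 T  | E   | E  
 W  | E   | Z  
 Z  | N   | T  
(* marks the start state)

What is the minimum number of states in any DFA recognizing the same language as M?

4

States {D,J,O,W} cannot be reached from the start state, so discard them.
P0 = {N,Z} | {E,H,T}.
On input x, block {N,Z} splits into {N} and {Z}.
Refine {E,H,T} on symbol x: members go to different blocks, giving {E,H} and {T}.
The partition is now stable with 4 blocks: {N} | {E,H} | {Z} | {T}.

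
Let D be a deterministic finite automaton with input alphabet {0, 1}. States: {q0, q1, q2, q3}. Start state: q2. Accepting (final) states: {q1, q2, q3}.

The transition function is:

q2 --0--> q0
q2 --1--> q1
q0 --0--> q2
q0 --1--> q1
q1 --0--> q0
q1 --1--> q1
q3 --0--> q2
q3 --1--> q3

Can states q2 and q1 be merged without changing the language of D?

Yes

First remove the unreachable states {q3}; 3 states remain.
Initial partition by acceptance: {q1,q2} | {q0}.
The partition is now stable with 2 blocks: {q1,q2} | {q0}.
q2 and q1 lie in the same block of the stable partition, so they are equivalent — no string distinguishes them.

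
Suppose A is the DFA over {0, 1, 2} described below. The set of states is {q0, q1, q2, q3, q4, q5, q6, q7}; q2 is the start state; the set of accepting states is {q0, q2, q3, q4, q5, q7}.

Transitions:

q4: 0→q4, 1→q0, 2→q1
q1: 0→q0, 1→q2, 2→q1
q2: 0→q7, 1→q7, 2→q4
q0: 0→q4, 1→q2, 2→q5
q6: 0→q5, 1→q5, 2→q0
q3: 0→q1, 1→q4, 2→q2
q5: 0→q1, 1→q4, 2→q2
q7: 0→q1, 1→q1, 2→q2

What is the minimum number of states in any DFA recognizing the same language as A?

States {q3,q6} cannot be reached from the start state, so discard them.
Start with accepting vs non-accepting: {q0,q2,q4,q5,q7} | {q1}.
Refine {q0,q2,q4,q5,q7} on symbol 0: members go to different blocks, giving {q0,q2,q4} and {q5,q7}.
Refine {q0,q2,q4} on symbol 0: members go to different blocks, giving {q0,q4} and {q2}.
On input 1, block {q0,q4} splits into {q0} and {q4}.
Refine {q5,q7} on symbol 1: members go to different blocks, giving {q5} and {q7}.
The partition is now stable with 6 blocks: {q0} | {q1} | {q5} | {q2} | {q4} | {q7}.

6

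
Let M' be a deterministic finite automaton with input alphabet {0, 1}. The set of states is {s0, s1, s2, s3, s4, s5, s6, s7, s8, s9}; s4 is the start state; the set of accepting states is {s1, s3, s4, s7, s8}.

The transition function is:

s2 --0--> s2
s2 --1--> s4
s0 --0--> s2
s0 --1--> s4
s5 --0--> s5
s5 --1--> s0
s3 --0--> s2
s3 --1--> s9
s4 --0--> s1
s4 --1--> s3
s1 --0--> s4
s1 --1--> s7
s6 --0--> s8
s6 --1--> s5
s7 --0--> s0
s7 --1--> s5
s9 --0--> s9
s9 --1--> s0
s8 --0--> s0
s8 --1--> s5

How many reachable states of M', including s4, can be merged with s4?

First remove the unreachable states {s6,s8}; 8 states remain.
Initial partition by acceptance: {s1,s3,s4,s7} | {s0,s2,s5,s9}.
On input 0, block {s1,s3,s4,s7} splits into {s1,s4} and {s3,s7}.
On input 1, block {s0,s2,s5,s9} splits into {s0,s2} and {s5,s9}.
No further refinement is possible. Final partition (4 blocks): {s1,s4} | {s0,s2} | {s3,s7} | {s5,s9}.
The equivalence class containing s4 is {s1,s4}, of size 2.

2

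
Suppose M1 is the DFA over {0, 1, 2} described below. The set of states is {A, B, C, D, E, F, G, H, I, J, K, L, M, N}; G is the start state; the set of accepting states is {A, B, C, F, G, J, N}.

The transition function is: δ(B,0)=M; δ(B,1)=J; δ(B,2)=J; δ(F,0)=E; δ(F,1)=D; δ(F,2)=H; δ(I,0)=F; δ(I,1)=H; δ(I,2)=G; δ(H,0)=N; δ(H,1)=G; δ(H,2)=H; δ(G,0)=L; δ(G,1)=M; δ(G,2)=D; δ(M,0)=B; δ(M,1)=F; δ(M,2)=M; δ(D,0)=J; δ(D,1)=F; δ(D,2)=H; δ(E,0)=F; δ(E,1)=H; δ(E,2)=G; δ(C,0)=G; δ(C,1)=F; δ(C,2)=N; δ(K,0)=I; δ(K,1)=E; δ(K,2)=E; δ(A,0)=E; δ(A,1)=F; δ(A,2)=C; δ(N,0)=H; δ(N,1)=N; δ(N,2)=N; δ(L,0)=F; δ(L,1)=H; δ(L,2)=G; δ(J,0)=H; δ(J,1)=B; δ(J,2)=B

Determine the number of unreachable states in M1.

4

BFS from G reaches {B, D, E, F, G, H, J, L, M, N}; the 4 state(s) A, C, I, K are never visited.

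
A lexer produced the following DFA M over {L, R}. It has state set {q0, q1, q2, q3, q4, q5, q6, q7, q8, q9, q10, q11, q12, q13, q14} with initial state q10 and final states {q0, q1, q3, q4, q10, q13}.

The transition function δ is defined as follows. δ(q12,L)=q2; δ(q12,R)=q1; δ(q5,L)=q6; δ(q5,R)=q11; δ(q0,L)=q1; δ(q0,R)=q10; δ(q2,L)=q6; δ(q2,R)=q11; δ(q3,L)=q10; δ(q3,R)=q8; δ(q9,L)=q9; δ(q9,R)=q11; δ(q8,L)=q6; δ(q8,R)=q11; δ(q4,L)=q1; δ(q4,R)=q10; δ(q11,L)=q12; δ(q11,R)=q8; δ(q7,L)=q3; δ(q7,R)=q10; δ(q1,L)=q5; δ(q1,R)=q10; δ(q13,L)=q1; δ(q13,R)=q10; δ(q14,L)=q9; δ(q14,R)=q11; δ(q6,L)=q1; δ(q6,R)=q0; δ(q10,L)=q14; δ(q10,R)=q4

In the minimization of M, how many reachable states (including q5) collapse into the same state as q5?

3

First remove the unreachable states {q3,q7,q13}; 12 states remain.
Initial partition by acceptance: {q0,q1,q4,q10} | {q2,q5,q6,q8,q9,q11,q12,q14}.
Refine {q0,q1,q4,q10} on symbol L: members go to different blocks, giving {q0,q4} and {q1,q10}.
On input L, block {q2,q5,q6,q8,q9,q11,q12,q14} splits into {q2,q5,q8,q9,q11,q12,q14} and {q6}.
Split {q2,q5,q8,q9,q11,q12,q14} by δ(·,L) → {q9,q11,q12,q14} and {q2,q5,q8}.
Refine {q9,q11,q12,q14} on symbol L: members go to different blocks, giving {q9,q11,q14} and {q12}.
On input L, block {q9,q11,q14} splits into {q9,q14} and {q11}.
On input L, block {q1,q10} splits into {q1} and {q10}.
The partition is now stable with 8 blocks: {q0,q4} | {q9,q14} | {q1} | {q6} | {q2,q5,q8} | {q12} | {q11} | {q10}.
The equivalence class containing q5 is {q2,q5,q8}, of size 3.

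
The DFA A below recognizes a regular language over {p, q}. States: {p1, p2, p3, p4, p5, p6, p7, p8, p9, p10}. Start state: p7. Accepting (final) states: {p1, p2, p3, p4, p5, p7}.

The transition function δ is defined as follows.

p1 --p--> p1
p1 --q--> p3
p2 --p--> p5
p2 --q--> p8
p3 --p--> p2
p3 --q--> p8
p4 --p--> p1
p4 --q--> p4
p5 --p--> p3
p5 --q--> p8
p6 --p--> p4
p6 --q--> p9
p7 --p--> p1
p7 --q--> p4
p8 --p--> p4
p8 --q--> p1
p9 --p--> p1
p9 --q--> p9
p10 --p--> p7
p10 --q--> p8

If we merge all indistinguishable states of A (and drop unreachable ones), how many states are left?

4

First remove the unreachable states {p6,p9,p10}; 7 states remain.
Start with accepting vs non-accepting: {p1,p2,p3,p4,p5,p7} | {p8}.
Refine {p1,p2,p3,p4,p5,p7} on symbol q: members go to different blocks, giving {p1,p4,p7} and {p2,p3,p5}.
Split {p1,p4,p7} by δ(·,q) → {p4,p7} and {p1}.
No further refinement is possible. Final partition (4 blocks): {p4,p7} | {p8} | {p2,p3,p5} | {p1}.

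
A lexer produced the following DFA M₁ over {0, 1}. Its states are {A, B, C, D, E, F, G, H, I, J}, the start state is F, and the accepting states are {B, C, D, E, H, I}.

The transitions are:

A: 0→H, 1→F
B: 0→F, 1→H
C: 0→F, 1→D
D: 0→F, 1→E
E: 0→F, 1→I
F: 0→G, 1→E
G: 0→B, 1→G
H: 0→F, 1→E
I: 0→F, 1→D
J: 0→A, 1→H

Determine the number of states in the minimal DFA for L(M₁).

3

States {A,C,J} cannot be reached from the start state, so discard them.
Initial partition by acceptance: {B,D,E,H,I} | {F,G}.
Split {F,G} by δ(·,0) → {F} and {G}.
Stable partition: {B,D,E,H,I} | {F} | {G} — 3 equivalence classes.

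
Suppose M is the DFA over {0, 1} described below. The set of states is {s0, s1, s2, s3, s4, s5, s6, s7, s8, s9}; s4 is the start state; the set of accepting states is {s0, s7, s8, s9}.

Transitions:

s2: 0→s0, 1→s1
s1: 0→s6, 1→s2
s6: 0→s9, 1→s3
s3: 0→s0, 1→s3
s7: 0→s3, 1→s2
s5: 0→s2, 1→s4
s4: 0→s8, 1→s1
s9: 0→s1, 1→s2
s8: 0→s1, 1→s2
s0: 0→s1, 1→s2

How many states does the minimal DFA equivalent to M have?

States {s5,s7} cannot be reached from the start state, so discard them.
P0 = {s0,s8,s9} | {s1,s2,s3,s4,s6}.
Split {s1,s2,s3,s4,s6} by δ(·,0) → {s2,s3,s4,s6} and {s1}.
Refine {s2,s3,s4,s6} on symbol 1: members go to different blocks, giving {s2,s4} and {s3,s6}.
Stable partition: {s0,s8,s9} | {s2,s4} | {s1} | {s3,s6} — 4 equivalence classes.

4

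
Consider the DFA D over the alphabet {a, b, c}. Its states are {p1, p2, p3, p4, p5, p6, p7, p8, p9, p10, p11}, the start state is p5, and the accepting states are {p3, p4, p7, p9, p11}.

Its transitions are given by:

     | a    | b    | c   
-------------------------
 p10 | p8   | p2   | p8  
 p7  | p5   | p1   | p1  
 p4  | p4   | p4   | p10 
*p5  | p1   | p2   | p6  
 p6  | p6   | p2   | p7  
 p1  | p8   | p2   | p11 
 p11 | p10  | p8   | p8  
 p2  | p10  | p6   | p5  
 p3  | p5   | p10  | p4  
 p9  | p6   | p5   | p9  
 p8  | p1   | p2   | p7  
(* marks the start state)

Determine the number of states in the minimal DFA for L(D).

4

Reachable states from the start: {p1,p2,p5,p6,p7,p8,p10,p11}. Unreachable: {p3,p4,p9} — drop them.
Initial partition by acceptance: {p7,p11} | {p1,p2,p5,p6,p8,p10}.
Split {p1,p2,p5,p6,p8,p10} by δ(·,c) → {p1,p6,p8} and {p2,p5,p10}.
Refine {p2,p5,p10} on symbol a: members go to different blocks, giving {p5,p10} and {p2}.
The partition is now stable with 4 blocks: {p7,p11} | {p1,p6,p8} | {p5,p10} | {p2}.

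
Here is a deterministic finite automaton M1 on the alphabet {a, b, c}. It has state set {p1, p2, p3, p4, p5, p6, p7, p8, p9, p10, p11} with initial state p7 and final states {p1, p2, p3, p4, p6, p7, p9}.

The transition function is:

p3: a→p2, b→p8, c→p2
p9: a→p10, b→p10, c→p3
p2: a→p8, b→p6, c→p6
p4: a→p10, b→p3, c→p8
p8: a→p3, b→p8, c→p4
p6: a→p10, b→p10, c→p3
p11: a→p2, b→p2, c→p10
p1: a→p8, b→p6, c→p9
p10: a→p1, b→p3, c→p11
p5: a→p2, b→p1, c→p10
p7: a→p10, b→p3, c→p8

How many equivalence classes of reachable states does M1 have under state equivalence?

7

First remove the unreachable states {p5}; 10 states remain.
Start with accepting vs non-accepting: {p1,p2,p3,p4,p6,p7,p9} | {p8,p10,p11}.
On input a, block {p1,p2,p3,p4,p6,p7,p9} splits into {p1,p2,p4,p6,p7,p9} and {p3}.
On input b, block {p1,p2,p4,p6,p7,p9} splits into {p1,p2} and {p4,p7} and {p6,p9}.
Split {p8,p10,p11} by δ(·,a) → {p10,p11} and {p8}.
Refine {p10,p11} on symbol b: members go to different blocks, giving {p10} and {p11}.
Stable partition: {p1,p2} | {p10} | {p3} | {p4,p7} | {p6,p9} | {p8} | {p11} — 7 equivalence classes.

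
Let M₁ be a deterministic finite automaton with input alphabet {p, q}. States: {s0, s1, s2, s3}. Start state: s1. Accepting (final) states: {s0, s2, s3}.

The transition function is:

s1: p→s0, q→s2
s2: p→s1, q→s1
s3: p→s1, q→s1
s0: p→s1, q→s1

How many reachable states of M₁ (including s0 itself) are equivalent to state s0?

Reachable states from the start: {s0,s1,s2}. Unreachable: {s3} — drop them.
P0 = {s0,s2} | {s1}.
The partition is now stable with 2 blocks: {s0,s2} | {s1}.
State s0 belongs to the block {s0,s2}, which has 2 states.

2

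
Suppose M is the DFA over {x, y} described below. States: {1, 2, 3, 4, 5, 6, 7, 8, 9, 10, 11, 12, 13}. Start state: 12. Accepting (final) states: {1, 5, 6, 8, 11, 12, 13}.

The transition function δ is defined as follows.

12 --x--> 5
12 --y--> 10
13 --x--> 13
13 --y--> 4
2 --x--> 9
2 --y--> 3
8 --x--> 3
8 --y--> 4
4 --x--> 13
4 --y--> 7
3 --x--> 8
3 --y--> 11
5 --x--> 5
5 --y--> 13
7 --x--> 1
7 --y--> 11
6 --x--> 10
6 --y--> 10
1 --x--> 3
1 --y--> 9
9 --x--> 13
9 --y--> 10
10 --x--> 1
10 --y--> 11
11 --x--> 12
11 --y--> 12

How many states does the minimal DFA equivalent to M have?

Reachable states from the start: {1,3,4,5,7,8,9,10,11,12,13}. Unreachable: {2,6} — drop them.
Initial partition by acceptance: {1,5,8,11,12,13} | {3,4,7,9,10}.
Refine {1,5,8,11,12,13} on symbol x: members go to different blocks, giving {5,11,12,13} and {1,8}.
Split {5,11,12,13} by δ(·,y) → {5,11} and {12,13}.
On input x, block {5,11} splits into {5} and {11}.
Split {3,4,7,9,10} by δ(·,x) → {3,7,10} and {4,9}.
Refine {12,13} on symbol x: members go to different blocks, giving {12} and {13}.
The partition is now stable with 7 blocks: {5} | {3,7,10} | {1,8} | {12} | {11} | {4,9} | {13}.

7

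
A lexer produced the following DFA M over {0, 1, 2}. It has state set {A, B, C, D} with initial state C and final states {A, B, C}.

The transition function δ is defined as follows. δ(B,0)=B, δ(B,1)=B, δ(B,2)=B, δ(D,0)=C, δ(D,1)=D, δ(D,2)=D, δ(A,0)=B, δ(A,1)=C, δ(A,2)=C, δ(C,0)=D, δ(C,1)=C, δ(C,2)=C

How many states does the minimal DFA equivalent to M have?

2

States {A,B} cannot be reached from the start state, so discard them.
Start with accepting vs non-accepting: {C} | {D}.
Stable partition: {C} | {D} — 2 equivalence classes.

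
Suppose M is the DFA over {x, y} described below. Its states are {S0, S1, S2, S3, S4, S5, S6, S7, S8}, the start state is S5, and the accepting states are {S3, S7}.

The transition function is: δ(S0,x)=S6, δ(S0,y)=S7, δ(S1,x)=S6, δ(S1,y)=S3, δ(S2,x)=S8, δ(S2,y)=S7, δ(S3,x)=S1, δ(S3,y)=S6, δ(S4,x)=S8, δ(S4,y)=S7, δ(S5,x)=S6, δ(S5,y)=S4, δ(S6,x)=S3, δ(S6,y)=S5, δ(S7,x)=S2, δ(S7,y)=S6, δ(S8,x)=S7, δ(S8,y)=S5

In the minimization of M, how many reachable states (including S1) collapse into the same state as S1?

States {S0} cannot be reached from the start state, so discard them.
Initial partition by acceptance: {S3,S7} | {S1,S2,S4,S5,S6,S8}.
Refine {S1,S2,S4,S5,S6,S8} on symbol x: members go to different blocks, giving {S1,S2,S4,S5} and {S6,S8}.
Refine {S1,S2,S4,S5} on symbol y: members go to different blocks, giving {S1,S2,S4} and {S5}.
The partition is now stable with 4 blocks: {S3,S7} | {S1,S2,S4} | {S6,S8} | {S5}.
The equivalence class containing S1 is {S1,S2,S4}, of size 3.

3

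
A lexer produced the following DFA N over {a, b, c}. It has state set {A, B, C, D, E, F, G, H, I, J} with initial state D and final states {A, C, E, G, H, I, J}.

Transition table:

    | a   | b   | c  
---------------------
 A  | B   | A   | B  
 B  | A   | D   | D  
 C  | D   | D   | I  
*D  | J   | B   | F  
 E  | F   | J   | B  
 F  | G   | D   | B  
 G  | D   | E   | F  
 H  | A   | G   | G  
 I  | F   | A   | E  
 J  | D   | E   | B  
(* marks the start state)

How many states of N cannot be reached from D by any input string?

3

Starting at D and following transitions, the reachable set is {A, B, D, E, F, G, J}. That leaves C, H, I unreachable — 3 in total.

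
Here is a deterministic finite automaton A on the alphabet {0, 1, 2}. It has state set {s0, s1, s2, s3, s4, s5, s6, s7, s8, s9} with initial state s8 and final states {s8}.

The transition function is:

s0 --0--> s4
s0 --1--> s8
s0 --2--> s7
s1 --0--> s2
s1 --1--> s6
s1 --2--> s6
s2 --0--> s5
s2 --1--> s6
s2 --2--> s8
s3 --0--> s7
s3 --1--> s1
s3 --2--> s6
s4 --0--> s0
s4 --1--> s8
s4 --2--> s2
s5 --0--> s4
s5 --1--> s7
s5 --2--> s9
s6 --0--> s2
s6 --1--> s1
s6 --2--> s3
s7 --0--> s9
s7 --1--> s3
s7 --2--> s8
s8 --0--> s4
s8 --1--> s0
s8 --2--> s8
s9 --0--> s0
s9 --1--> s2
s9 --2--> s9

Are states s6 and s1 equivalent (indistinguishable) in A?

Yes

Start with accepting vs non-accepting: {s8} | {s0,s1,s2,s3,s4,s5,s6,s7,s9}.
On input 1, block {s0,s1,s2,s3,s4,s5,s6,s7,s9} splits into {s1,s2,s3,s5,s6,s7,s9} and {s0,s4}.
Refine {s1,s2,s3,s5,s6,s7,s9} on symbol 0: members go to different blocks, giving {s1,s2,s3,s6,s7} and {s5,s9}.
Split {s1,s2,s3,s6,s7} by δ(·,0) → {s1,s3,s6} and {s2,s7}.
Stable partition: {s8} | {s1,s3,s6} | {s0,s4} | {s5,s9} | {s2,s7} — 5 equivalence classes.
s6 and s1 lie in the same block of the stable partition, so they are equivalent — no string distinguishes them.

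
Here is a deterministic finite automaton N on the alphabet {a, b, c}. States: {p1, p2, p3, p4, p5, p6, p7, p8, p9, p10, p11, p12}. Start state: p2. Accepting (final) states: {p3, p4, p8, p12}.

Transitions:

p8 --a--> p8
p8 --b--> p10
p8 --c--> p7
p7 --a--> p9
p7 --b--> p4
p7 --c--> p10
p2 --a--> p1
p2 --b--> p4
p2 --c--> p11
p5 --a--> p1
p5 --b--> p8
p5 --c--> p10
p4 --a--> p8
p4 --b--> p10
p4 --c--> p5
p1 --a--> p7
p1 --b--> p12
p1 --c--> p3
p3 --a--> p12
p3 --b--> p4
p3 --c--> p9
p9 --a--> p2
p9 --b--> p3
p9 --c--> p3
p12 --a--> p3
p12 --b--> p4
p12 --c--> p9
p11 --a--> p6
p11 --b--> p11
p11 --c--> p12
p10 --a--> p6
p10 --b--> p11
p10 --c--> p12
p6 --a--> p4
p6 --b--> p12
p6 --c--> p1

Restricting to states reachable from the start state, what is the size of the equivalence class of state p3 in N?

Every state is reachable, so we keep all 12.
Initial partition by acceptance: {p3,p4,p8,p12} | {p1,p2,p5,p6,p7,p9,p10,p11}.
Refine {p3,p4,p8,p12} on symbol b: members go to different blocks, giving {p3,p12} and {p4,p8}.
Split {p1,p2,p5,p6,p7,p9,p10,p11} by δ(·,a) → {p1,p2,p5,p7,p9,p10,p11} and {p6}.
Refine {p1,p2,p5,p7,p9,p10,p11} on symbol a: members go to different blocks, giving {p1,p2,p5,p7,p9} and {p10,p11}.
On input b, block {p1,p2,p5,p7,p9} splits into {p2,p5,p7} and {p1,p9}.
The partition is now stable with 6 blocks: {p3,p12} | {p2,p5,p7} | {p4,p8} | {p6} | {p10,p11} | {p1,p9}.
State p3 belongs to the block {p3,p12}, which has 2 states.

2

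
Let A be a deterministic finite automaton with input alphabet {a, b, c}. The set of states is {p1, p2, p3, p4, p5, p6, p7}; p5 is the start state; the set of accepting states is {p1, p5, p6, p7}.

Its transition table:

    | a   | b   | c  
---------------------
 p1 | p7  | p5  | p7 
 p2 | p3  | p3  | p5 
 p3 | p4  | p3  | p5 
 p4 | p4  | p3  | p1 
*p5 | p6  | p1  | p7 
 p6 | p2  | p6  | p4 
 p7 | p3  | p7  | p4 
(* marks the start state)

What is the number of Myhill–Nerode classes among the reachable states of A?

Initial partition by acceptance: {p1,p5,p6,p7} | {p2,p3,p4}.
Split {p1,p5,p6,p7} by δ(·,a) → {p1,p5} and {p6,p7}.
The partition is now stable with 3 blocks: {p1,p5} | {p2,p3,p4} | {p6,p7}.

3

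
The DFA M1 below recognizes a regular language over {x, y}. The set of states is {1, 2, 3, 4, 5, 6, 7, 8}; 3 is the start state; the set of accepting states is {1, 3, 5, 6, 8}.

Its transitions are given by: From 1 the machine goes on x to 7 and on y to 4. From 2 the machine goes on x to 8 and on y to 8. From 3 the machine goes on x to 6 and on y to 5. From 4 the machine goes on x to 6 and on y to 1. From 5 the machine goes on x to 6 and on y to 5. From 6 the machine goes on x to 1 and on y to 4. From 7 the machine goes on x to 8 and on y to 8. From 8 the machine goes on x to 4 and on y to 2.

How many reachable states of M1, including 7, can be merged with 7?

Every state is reachable, so we keep all 8.
P0 = {1,3,5,6,8} | {2,4,7}.
Split {1,3,5,6,8} by δ(·,x) → {3,5,6} and {1,8}.
Refine {3,5,6} on symbol x: members go to different blocks, giving {3,5} and {6}.
Split {2,4,7} by δ(·,x) → {2,7} and {4}.
Refine {1,8} on symbol x: members go to different blocks, giving {1} and {8}.
Stable partition: {3,5} | {2,7} | {1} | {6} | {4} | {8} — 6 equivalence classes.
State 7 belongs to the block {2,7}, which has 2 states.

2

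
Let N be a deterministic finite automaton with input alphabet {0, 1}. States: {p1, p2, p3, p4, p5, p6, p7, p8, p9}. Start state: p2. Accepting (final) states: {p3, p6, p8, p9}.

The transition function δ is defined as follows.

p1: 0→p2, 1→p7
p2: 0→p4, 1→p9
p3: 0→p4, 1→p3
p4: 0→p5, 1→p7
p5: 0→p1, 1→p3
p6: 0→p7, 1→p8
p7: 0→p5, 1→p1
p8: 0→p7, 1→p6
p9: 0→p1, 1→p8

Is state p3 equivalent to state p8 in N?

Yes

Every state is reachable, so we keep all 9.
Initial partition by acceptance: {p3,p6,p8,p9} | {p1,p2,p4,p5,p7}.
Split {p1,p2,p4,p5,p7} by δ(·,1) → {p1,p4,p7} and {p2,p5}.
No further refinement is possible. Final partition (3 blocks): {p3,p6,p8,p9} | {p1,p4,p7} | {p2,p5}.
p3 and p8 lie in the same block of the stable partition, so they are equivalent — no string distinguishes them.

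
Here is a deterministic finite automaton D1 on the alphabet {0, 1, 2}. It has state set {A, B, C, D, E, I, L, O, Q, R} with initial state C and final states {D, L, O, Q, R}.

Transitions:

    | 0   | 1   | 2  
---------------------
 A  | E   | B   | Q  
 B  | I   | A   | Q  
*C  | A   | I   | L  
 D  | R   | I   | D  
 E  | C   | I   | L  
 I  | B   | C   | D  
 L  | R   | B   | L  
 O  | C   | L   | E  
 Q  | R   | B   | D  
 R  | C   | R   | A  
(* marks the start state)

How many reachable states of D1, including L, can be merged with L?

First remove the unreachable states {O}; 9 states remain.
Start with accepting vs non-accepting: {D,L,Q,R} | {A,B,C,E,I}.
On input 0, block {D,L,Q,R} splits into {D,L,Q} and {R}.
Stable partition: {D,L,Q} | {A,B,C,E,I} | {R} — 3 equivalence classes.
State L belongs to the block {D,L,Q}, which has 3 states.

3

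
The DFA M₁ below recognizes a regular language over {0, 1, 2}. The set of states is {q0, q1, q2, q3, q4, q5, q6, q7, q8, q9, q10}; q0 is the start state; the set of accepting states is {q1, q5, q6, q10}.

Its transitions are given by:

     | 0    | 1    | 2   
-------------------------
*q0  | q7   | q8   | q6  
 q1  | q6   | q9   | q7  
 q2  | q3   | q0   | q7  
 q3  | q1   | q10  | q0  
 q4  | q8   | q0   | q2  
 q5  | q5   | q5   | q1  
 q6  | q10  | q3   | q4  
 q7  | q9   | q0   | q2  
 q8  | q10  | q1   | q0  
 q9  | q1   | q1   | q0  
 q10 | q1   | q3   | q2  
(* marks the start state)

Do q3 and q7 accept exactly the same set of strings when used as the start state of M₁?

No

First remove the unreachable states {q5}; 10 states remain.
P0 = {q1,q6,q10} | {q0,q2,q3,q4,q7,q8,q9}.
Split {q0,q2,q3,q4,q7,q8,q9} by δ(·,0) → {q0,q2,q4,q7} and {q3,q8,q9}.
Split {q0,q2,q4,q7} by δ(·,0) → {q2,q4,q7} and {q0}.
Stable partition: {q1,q6,q10} | {q2,q4,q7} | {q3,q8,q9} | {q0} — 4 equivalence classes.
q3 and q7 end up in different blocks, so they are distinguishable. For instance, the string '0' is accepted from only q3.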